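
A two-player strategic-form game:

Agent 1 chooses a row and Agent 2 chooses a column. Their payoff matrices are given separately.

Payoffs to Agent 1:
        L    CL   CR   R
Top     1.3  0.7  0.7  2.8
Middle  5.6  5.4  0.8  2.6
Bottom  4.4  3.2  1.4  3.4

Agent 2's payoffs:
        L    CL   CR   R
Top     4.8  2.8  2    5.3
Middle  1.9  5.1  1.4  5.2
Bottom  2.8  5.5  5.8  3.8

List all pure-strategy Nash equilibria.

(Top, L): Agent 1 can switch to Middle (1.3 → 5.6). Not NE.
(Top, CL): Agent 1 can switch to Middle (0.7 → 5.4). Not NE.
(Top, CR): Agent 1 can switch to Middle (0.7 → 0.8). Not NE.
(Top, R): Agent 1 can switch to Bottom (2.8 → 3.4). Not NE.
(Middle, L): Agent 2 can switch to CL (1.9 → 5.1). Not NE.
(Middle, CL): Agent 2 can switch to R (5.1 → 5.2). Not NE.
(Middle, CR): Agent 1 can switch to Bottom (0.8 → 1.4). Not NE.
(Middle, R): Agent 1 can switch to Top (2.6 → 2.8). Not NE.
(Bottom, L): Agent 1 can switch to Middle (4.4 → 5.6). Not NE.
(Bottom, CL): Agent 1 can switch to Middle (3.2 → 5.4). Not NE.
(Bottom, CR): Agent 1 gets 1.4, best alternative 0.8; Agent 2 gets 5.8, best alternative 5.5. No profitable deviation — NE.
(The remaining 1 profile has a profitable deviation by the same check.)

The unique pure-strategy Nash equilibrium is (Bottom, CR).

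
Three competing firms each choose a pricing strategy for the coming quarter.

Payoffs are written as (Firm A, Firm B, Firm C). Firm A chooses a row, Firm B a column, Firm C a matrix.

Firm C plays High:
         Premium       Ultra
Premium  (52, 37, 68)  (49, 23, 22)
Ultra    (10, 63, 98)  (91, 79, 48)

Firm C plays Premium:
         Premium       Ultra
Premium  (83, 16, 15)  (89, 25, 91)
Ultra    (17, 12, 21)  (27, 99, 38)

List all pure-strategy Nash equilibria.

The pure Nash equilibria are (Premium, Premium, High) and (Premium, Ultra, Premium) and (Ultra, Ultra, High).

(Premium, Premium, High): Firm A gets 52, best alternative 10; Firm B gets 37, best alternative 23; Firm C gets 68, best alternative 15. No profitable deviation — NE.
(Premium, Premium, Premium): Firm B can switch to Ultra (16 → 25). Not NE.
(Premium, Ultra, High): Firm A can switch to Ultra (49 → 91). Not NE.
(Premium, Ultra, Premium): Firm A gets 89, best alternative 27; Firm B gets 25, best alternative 16; Firm C gets 91, best alternative 22. No profitable deviation — NE.
(Ultra, Premium, High): Firm A can switch to Premium (10 → 52). Not NE.
(Ultra, Premium, Premium): Firm A can switch to Premium (17 → 83). Not NE.
(Ultra, Ultra, High): Firm A gets 91, best alternative 49; Firm B gets 79, best alternative 63; Firm C gets 48, best alternative 38. No profitable deviation — NE.
(Ultra, Ultra, Premium): Firm A can switch to Premium (27 → 89). Not NE.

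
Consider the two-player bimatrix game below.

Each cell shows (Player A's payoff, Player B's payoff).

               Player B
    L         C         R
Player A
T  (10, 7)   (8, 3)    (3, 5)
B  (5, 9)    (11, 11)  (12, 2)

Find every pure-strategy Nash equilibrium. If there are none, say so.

(T, L); (B, C)

Player A against L: payoffs 10, 5 → best response T.
Player A against C: payoffs 8, 11 → best response B.
Player A against R: payoffs 3, 12 → best response B.
Player B against T: payoffs 7, 3, 5 → best response L.
Player B against B: payoffs 9, 11, 2 → best response C.
Mutual best responses: (T, L); (B, C).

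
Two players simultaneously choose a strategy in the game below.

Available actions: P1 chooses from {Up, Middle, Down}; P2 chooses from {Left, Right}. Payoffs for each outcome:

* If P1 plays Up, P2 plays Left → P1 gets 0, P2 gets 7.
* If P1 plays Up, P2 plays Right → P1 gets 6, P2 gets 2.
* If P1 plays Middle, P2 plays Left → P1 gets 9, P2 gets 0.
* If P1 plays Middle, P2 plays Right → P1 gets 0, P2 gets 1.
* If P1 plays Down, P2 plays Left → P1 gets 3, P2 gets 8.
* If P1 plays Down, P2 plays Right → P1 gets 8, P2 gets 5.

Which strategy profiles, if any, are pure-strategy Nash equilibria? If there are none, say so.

none

P1 against Left: payoffs 0, 9, 3 → best response Middle.
P1 against Right: payoffs 6, 0, 8 → best response Down.
P2 against Up: payoffs 7, 2 → best response Left.
P2 against Middle: payoffs 0, 1 → best response Right.
P2 against Down: payoffs 8, 5 → best response Left.
No profile is a mutual best response for all players.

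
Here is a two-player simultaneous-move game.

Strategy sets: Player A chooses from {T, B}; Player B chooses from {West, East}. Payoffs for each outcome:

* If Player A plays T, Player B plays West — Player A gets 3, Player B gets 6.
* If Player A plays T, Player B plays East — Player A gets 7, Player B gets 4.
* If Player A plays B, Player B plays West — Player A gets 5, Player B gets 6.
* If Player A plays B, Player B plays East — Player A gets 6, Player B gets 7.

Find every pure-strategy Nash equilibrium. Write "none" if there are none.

This game has no pure Nash equilibrium.

(T, West): Player A can switch to B (3 → 5). Not NE.
(T, East): Player B can switch to West (4 → 6). Not NE.
(B, West): Player B can switch to East (6 → 7). Not NE.
(B, East): Player A can switch to T (6 → 7). Not NE.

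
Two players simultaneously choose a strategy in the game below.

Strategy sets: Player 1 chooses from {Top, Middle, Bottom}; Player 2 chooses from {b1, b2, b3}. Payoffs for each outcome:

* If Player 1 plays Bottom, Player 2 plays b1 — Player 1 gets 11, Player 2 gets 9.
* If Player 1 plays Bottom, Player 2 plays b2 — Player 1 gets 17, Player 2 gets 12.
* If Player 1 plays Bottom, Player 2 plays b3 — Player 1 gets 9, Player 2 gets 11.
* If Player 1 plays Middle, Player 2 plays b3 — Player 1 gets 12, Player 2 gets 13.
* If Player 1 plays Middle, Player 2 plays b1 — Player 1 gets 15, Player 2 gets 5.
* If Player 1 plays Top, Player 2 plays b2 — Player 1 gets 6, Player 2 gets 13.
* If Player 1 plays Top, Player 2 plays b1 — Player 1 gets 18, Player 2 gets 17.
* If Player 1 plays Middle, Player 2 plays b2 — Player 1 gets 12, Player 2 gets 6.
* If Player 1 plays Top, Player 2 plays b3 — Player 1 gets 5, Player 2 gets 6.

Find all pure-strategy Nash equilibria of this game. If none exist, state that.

Mark each player's best response to every combination of opponents' strategies; a profile where every player is best-responding is a pure Nash equilibrium.
Player 1 against b1: payoffs 18, 15, 11 → best response Top.
Player 1 against b2: payoffs 6, 12, 17 → best response Bottom.
Player 1 against b3: payoffs 5, 12, 9 → best response Middle.
Player 2 against Top: payoffs 17, 13, 6 → best response b1.
Player 2 against Middle: payoffs 5, 6, 13 → best response b3.
Player 2 against Bottom: payoffs 9, 12, 11 → best response b2.
Mutual best responses: (Top, b1); (Middle, b3); (Bottom, b2).

The pure Nash equilibria are (Top, b1) and (Middle, b3) and (Bottom, b2).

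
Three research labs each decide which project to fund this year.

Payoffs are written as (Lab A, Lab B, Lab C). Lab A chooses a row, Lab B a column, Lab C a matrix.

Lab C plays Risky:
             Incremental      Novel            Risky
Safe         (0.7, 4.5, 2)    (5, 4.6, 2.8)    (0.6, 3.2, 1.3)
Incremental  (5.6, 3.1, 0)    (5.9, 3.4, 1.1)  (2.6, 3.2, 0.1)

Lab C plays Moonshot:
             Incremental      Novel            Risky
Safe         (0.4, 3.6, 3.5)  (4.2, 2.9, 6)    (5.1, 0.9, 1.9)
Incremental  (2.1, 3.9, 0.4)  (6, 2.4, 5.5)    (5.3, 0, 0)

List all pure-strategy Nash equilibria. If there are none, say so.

Pure NE: (Incremental, Incremental, Moonshot)

(Safe, Incremental, Risky): Lab A can switch to Incremental (0.7 → 5.6). Not NE.
(Safe, Incremental, Moonshot): Lab A can switch to Incremental (0.4 → 2.1). Not NE.
(Safe, Novel, Risky): Lab A can switch to Incremental (5 → 5.9). Not NE.
(Safe, Novel, Moonshot): Lab A can switch to Incremental (4.2 → 6). Not NE.
(Safe, Risky, Risky): Lab A can switch to Incremental (0.6 → 2.6). Not NE.
(Safe, Risky, Moonshot): Lab A can switch to Incremental (5.1 → 5.3). Not NE.
(Incremental, Incremental, Risky): Lab B can switch to Novel (3.1 → 3.4). Not NE.
(Incremental, Incremental, Moonshot): Lab A gets 2.1, best alternative 0.4; Lab B gets 3.9, best alternative 2.4; Lab C gets 0.4, best alternative 0. No profitable deviation — NE.
(Incremental, Novel, Risky): Lab C can switch to Moonshot (1.1 → 5.5). Not NE.
(Incremental, Novel, Moonshot): Lab B can switch to Incremental (2.4 → 3.9). Not NE.
(Incremental, Risky, Risky): Lab B can switch to Novel (3.2 → 3.4). Not NE.
(The remaining 1 profile has a profitable deviation by the same check.)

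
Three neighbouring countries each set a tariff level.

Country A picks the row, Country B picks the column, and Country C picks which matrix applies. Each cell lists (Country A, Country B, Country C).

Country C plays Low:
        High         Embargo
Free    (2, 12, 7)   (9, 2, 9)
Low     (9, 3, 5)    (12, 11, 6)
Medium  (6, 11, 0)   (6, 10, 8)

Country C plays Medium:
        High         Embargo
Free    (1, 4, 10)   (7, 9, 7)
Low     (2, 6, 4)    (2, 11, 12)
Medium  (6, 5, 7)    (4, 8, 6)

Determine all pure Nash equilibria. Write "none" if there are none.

Check each profile: it is a Nash equilibrium iff no player can strictly gain by switching unilaterally.
(Free, High, Low): Country A can switch to Low (2 → 9). Not NE.
(Free, High, Medium): Country A can switch to Low (1 → 2). Not NE.
(Free, Embargo, Low): Country A can switch to Low (9 → 12). Not NE.
(Free, Embargo, Medium): Country C can switch to Low (7 → 9). Not NE.
(Low, High, Low): Country B can switch to Embargo (3 → 11). Not NE.
(Low, High, Medium): Country A can switch to Medium (2 → 6). Not NE.
(Low, Embargo, Low): Country C can switch to Medium (6 → 12). Not NE.
(Low, Embargo, Medium): Country A can switch to Free (2 → 7). Not NE.
(Medium, High, Low): Country A can switch to Low (6 → 9). Not NE.
(Medium, High, Medium): Country B can switch to Embargo (5 → 8). Not NE.
(The remaining 2 profiles each have a profitable deviation by the same check.)

none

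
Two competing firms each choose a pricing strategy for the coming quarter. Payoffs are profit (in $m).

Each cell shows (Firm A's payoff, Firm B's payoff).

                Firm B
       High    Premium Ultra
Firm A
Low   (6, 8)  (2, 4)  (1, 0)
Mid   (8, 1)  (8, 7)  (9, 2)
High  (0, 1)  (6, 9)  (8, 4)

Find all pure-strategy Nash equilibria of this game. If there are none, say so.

For each player, find the best response to each opponent profile; mutual best responses are the pure NE.
Firm A against High: payoffs 6, 8, 0 → best response Mid.
Firm A against Premium: payoffs 2, 8, 6 → best response Mid.
Firm A against Ultra: payoffs 1, 9, 8 → best response Mid.
Firm B against Low: payoffs 8, 4, 0 → best response High.
Firm B against Mid: payoffs 1, 7, 2 → best response Premium.
Firm B against High: payoffs 1, 9, 4 → best response Premium.
Mutual best responses: (Mid, Premium).

The unique pure-strategy Nash equilibrium is (Mid, Premium).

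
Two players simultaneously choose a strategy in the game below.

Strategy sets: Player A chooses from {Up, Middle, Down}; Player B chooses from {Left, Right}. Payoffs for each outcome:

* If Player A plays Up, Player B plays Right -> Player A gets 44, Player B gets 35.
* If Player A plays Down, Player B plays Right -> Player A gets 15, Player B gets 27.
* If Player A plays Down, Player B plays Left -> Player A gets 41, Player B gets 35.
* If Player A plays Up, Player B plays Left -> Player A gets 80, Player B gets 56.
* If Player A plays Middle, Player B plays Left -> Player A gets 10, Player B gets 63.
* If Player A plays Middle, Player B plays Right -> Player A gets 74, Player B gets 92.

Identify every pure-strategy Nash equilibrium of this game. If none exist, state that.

(Up, Left): Player A gets 80, best alternative 41; Player B gets 56, best alternative 35. No profitable deviation — NE.
(Up, Right): Player A can switch to Middle (44 → 74). Not NE.
(Middle, Left): Player A can switch to Up (10 → 80). Not NE.
(Middle, Right): Player A gets 74, best alternative 44; Player B gets 92, best alternative 63. No profitable deviation — NE.
(Down, Left): Player A can switch to Up (41 → 80). Not NE.
(Down, Right): Player A can switch to Up (15 → 44). Not NE.

The pure Nash equilibria are (Up, Left) and (Middle, Right).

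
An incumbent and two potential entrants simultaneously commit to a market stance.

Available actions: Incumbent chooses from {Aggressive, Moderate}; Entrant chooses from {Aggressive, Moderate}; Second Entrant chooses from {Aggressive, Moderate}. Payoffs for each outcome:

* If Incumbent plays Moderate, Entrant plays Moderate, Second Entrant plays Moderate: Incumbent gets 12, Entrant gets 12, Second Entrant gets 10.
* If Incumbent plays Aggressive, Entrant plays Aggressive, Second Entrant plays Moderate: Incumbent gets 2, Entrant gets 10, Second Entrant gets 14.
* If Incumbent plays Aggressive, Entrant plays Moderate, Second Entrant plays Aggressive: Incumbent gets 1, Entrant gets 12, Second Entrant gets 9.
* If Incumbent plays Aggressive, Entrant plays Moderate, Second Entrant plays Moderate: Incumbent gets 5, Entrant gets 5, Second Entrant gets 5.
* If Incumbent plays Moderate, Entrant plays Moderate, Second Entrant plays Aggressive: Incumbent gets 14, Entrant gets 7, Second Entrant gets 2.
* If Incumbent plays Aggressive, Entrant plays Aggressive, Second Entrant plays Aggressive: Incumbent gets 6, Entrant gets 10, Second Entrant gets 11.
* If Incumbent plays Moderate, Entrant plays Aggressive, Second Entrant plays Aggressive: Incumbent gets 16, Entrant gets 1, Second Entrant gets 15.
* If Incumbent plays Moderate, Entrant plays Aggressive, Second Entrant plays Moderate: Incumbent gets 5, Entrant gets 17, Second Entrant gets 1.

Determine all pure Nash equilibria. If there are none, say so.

Incumbent against (Aggressive, Aggressive): payoffs 6, 16 → best response Moderate.
Incumbent against (Aggressive, Moderate): payoffs 2, 5 → best response Moderate.
Incumbent against (Moderate, Aggressive): payoffs 1, 14 → best response Moderate.
Incumbent against (Moderate, Moderate): payoffs 5, 12 → best response Moderate.
Entrant against (Aggressive, Aggressive): payoffs 10, 12 → best response Moderate.
Entrant against (Aggressive, Moderate): payoffs 10, 5 → best response Aggressive.
Entrant against (Moderate, Aggressive): payoffs 1, 7 → best response Moderate.
Entrant against (Moderate, Moderate): payoffs 17, 12 → best response Aggressive.
Second Entrant against (Aggressive, Aggressive): payoffs 11, 14 → best response Moderate.
Second Entrant against (Aggressive, Moderate): payoffs 9, 5 → best response Aggressive.
Second Entrant against (Moderate, Aggressive): payoffs 15, 1 → best response Aggressive.
Second Entrant against (Moderate, Moderate): payoffs 2, 10 → best response Moderate.
No profile is a mutual best response for all players.

This game has no pure Nash equilibrium.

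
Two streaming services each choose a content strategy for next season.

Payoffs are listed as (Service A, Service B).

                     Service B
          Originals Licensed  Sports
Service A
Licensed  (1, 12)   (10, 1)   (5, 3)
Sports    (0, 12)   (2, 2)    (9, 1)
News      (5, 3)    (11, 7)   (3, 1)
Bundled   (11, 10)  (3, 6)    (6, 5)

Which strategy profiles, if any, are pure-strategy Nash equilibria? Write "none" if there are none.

(Licensed, Originals): Service A can switch to News (1 → 5). Not NE.
(Licensed, Licensed): Service A can switch to News (10 → 11). Not NE.
(Licensed, Sports): Service A can switch to Sports (5 → 9). Not NE.
(Sports, Originals): Service A can switch to Licensed (0 → 1). Not NE.
(Sports, Licensed): Service A can switch to Licensed (2 → 10). Not NE.
(Sports, Sports): Service B can switch to Originals (1 → 12). Not NE.
(News, Originals): Service A can switch to Bundled (5 → 11). Not NE.
(News, Licensed): Service A gets 11, best alternative 10; Service B gets 7, best alternative 3. No profitable deviation — NE.
(News, Sports): Service A can switch to Licensed (3 → 5). Not NE.
(Bundled, Originals): Service A gets 11, best alternative 5; Service B gets 10, best alternative 6. No profitable deviation — NE.
(The remaining 2 profiles each have a profitable deviation by the same check.)

The pure Nash equilibria are (News, Licensed) and (Bundled, Originals).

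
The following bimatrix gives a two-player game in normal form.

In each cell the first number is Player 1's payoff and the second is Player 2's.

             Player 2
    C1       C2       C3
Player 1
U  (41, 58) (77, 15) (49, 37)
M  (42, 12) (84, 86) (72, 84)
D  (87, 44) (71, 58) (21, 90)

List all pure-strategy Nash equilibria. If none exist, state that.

Player 1 against C1: payoffs 41, 42, 87 → best response D.
Player 1 against C2: payoffs 77, 84, 71 → best response M.
Player 1 against C3: payoffs 49, 72, 21 → best response M.
Player 2 against U: payoffs 58, 15, 37 → best response C1.
Player 2 against M: payoffs 12, 86, 84 → best response C2.
Player 2 against D: payoffs 44, 58, 90 → best response C3.
Mutual best responses: (M, C2).

Pure NE: (M, C2)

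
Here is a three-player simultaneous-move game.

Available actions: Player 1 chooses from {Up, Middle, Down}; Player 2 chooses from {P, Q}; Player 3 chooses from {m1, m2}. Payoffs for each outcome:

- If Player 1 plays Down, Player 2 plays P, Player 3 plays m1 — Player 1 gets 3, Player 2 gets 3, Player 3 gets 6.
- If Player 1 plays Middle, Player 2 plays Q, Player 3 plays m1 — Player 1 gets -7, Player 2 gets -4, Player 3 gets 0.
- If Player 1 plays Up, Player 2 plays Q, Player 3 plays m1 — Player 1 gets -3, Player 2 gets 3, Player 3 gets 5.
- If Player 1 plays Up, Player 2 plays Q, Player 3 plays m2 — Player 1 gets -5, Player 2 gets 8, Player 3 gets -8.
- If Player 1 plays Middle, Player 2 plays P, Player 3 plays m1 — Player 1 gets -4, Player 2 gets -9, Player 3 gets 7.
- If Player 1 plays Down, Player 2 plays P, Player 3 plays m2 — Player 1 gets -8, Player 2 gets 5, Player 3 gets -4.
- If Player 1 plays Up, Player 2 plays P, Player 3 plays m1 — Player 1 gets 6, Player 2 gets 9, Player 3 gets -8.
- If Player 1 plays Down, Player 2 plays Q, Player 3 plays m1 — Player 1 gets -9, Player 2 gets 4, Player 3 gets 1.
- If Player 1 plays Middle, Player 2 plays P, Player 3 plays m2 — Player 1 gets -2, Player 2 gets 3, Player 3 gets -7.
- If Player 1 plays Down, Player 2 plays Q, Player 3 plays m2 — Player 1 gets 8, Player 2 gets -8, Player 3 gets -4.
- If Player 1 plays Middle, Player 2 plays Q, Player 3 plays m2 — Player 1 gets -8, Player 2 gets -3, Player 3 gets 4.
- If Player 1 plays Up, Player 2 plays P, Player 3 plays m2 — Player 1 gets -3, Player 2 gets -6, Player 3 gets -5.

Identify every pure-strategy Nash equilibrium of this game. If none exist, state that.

No pure-strategy Nash equilibrium.

(Up, P, m1): Player 3 can switch to m2 (-8 → -5). Not NE.
(Up, P, m2): Player 1 can switch to Middle (-3 → -2). Not NE.
(Up, Q, m1): Player 2 can switch to P (3 → 9). Not NE.
(Up, Q, m2): Player 1 can switch to Down (-5 → 8). Not NE.
(Middle, P, m1): Player 1 can switch to Up (-4 → 6). Not NE.
(Middle, P, m2): Player 3 can switch to m1 (-7 → 7). Not NE.
(Middle, Q, m1): Player 1 can switch to Up (-7 → -3). Not NE.
(Middle, Q, m2): Player 1 can switch to Up (-8 → -5). Not NE.
(Down, P, m1): Player 1 can switch to Up (3 → 6). Not NE.
(Down, P, m2): Player 1 can switch to Up (-8 → -3). Not NE.
(The remaining 2 profiles each have a profitable deviation by the same check.)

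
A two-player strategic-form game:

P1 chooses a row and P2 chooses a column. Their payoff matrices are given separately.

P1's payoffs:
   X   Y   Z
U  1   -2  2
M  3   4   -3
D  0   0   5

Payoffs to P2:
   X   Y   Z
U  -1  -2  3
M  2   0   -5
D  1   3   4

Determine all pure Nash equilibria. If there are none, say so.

P1 against X: payoffs 1, 3, 0 → best response M.
P1 against Y: payoffs -2, 4, 0 → best response M.
P1 against Z: payoffs 2, -3, 5 → best response D.
P2 against U: payoffs -1, -2, 3 → best response Z.
P2 against M: payoffs 2, 0, -5 → best response X.
P2 against D: payoffs 1, 3, 4 → best response Z.
Mutual best responses: (M, X); (D, Z).

(M, X) and (D, Z)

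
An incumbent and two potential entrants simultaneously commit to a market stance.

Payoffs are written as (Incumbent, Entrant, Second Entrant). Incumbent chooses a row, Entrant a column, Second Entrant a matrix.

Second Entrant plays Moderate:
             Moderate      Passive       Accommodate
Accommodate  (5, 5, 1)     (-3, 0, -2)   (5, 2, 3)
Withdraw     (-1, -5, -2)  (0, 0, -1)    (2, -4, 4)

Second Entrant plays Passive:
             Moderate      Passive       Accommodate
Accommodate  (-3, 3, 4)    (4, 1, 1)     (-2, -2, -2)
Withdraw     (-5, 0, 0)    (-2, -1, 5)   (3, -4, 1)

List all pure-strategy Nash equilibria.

(Accommodate, Moderate, Passive)

Incumbent against (Moderate, Moderate): payoffs 5, -1 → best response Accommodate.
Incumbent against (Moderate, Passive): payoffs -3, -5 → best response Accommodate.
Incumbent against (Passive, Moderate): payoffs -3, 0 → best response Withdraw.
Incumbent against (Passive, Passive): payoffs 4, -2 → best response Accommodate.
Incumbent against (Accommodate, Moderate): payoffs 5, 2 → best response Accommodate.
Incumbent against (Accommodate, Passive): payoffs -2, 3 → best response Withdraw.
Entrant against (Accommodate, Moderate): payoffs 5, 0, 2 → best response Moderate.
Entrant against (Accommodate, Passive): payoffs 3, 1, -2 → best response Moderate.
Entrant against (Withdraw, Moderate): payoffs -5, 0, -4 → best response Passive.
Entrant against (Withdraw, Passive): payoffs 0, -1, -4 → best response Moderate.
Second Entrant against (Accommodate, Moderate): payoffs 1, 4 → best response Passive.
Second Entrant against (Accommodate, Passive): payoffs -2, 1 → best response Passive.
Second Entrant against (Accommodate, Accommodate): payoffs 3, -2 → best response Moderate.
Second Entrant against (Withdraw, Moderate): payoffs -2, 0 → best response Passive.
Second Entrant against (Withdraw, Passive): payoffs -1, 5 → best response Passive.
Second Entrant against (Withdraw, Accommodate): payoffs 4, 1 → best response Moderate.
Mutual best responses: (Accommodate, Moderate, Passive).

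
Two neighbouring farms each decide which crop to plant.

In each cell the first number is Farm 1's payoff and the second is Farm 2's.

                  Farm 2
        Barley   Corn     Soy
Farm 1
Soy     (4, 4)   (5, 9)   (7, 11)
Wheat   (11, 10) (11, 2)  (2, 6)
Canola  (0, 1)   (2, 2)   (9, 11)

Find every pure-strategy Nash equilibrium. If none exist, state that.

Check each profile: it is a Nash equilibrium iff no player can strictly gain by switching unilaterally.
(Soy, Barley): Farm 1 can switch to Wheat (4 → 11). Not NE.
(Soy, Corn): Farm 1 can switch to Wheat (5 → 11). Not NE.
(Soy, Soy): Farm 1 can switch to Canola (7 → 9). Not NE.
(Wheat, Barley): Farm 1 gets 11, best alternative 4; Farm 2 gets 10, best alternative 6. No profitable deviation — NE.
(Wheat, Corn): Farm 2 can switch to Barley (2 → 10). Not NE.
(Wheat, Soy): Farm 1 can switch to Soy (2 → 7). Not NE.
(Canola, Barley): Farm 1 can switch to Soy (0 → 4). Not NE.
(Canola, Corn): Farm 1 can switch to Soy (2 → 5). Not NE.
(Canola, Soy): Farm 1 gets 9, best alternative 7; Farm 2 gets 11, best alternative 2. No profitable deviation — NE.

The pure Nash equilibria are (Wheat, Barley); (Canola, Soy).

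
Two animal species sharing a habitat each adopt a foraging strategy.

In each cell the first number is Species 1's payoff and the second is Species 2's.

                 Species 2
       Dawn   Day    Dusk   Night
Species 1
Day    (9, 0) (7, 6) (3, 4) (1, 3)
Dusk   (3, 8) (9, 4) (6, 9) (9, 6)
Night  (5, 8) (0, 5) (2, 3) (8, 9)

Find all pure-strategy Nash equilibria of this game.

Pure NE: (Dusk, Dusk)

Mark each player's best response to every combination of opponents' strategies; a profile where every player is best-responding is a pure Nash equilibrium.
Species 1 against Dawn: payoffs 9, 3, 5 → best response Day.
Species 1 against Day: payoffs 7, 9, 0 → best response Dusk.
Species 1 against Dusk: payoffs 3, 6, 2 → best response Dusk.
Species 1 against Night: payoffs 1, 9, 8 → best response Dusk.
Species 2 against Day: payoffs 0, 6, 4, 3 → best response Day.
Species 2 against Dusk: payoffs 8, 4, 9, 6 → best response Dusk.
Species 2 against Night: payoffs 8, 5, 3, 9 → best response Night.
Mutual best responses: (Dusk, Dusk).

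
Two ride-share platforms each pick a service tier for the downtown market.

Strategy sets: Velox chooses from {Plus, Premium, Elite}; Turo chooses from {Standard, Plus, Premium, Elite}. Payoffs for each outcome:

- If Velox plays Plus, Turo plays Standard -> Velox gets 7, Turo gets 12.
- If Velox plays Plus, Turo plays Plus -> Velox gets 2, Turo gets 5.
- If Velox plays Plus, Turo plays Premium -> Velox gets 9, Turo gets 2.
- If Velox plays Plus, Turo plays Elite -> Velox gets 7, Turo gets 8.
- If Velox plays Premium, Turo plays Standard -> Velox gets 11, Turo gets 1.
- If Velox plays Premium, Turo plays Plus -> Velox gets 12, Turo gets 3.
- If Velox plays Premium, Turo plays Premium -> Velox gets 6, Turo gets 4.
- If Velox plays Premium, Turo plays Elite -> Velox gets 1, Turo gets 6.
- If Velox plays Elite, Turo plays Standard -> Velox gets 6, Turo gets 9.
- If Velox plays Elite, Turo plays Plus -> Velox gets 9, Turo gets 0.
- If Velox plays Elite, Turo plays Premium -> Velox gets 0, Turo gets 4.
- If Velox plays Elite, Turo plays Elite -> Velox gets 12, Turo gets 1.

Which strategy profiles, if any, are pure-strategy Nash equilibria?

Mark each player's best response to every combination of opponents' strategies; a profile where every player is best-responding is a pure Nash equilibrium.
Velox against Standard: payoffs 7, 11, 6 → best response Premium.
Velox against Plus: payoffs 2, 12, 9 → best response Premium.
Velox against Premium: payoffs 9, 6, 0 → best response Plus.
Velox against Elite: payoffs 7, 1, 12 → best response Elite.
Turo against Plus: payoffs 12, 5, 2, 8 → best response Standard.
Turo against Premium: payoffs 1, 3, 4, 6 → best response Elite.
Turo against Elite: payoffs 9, 0, 4, 1 → best response Standard.
No profile is a mutual best response for all players.

none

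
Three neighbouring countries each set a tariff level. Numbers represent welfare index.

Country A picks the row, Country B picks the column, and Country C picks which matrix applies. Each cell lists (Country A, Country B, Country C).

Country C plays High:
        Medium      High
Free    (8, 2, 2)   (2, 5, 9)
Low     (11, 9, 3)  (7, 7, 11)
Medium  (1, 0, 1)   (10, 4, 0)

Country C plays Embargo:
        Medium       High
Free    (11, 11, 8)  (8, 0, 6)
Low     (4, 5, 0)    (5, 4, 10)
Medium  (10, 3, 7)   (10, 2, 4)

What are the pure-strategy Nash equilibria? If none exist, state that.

(Free, Medium, High): Country A can switch to Low (8 → 11). Not NE.
(Free, Medium, Embargo): Country A gets 11, best alternative 10; Country B gets 11, best alternative 0; Country C gets 8, best alternative 2. No profitable deviation — NE.
(Free, High, High): Country A can switch to Low (2 → 7). Not NE.
(Free, High, Embargo): Country A can switch to Medium (8 → 10). Not NE.
(Low, Medium, High): Country A gets 11, best alternative 8; Country B gets 9, best alternative 7; Country C gets 3, best alternative 0. No profitable deviation — NE.
(Low, Medium, Embargo): Country A can switch to Free (4 → 11). Not NE.
(Low, High, High): Country A can switch to Medium (7 → 10). Not NE.
(Low, High, Embargo): Country A can switch to Free (5 → 8). Not NE.
(Medium, Medium, High): Country A can switch to Free (1 → 8). Not NE.
(Medium, Medium, Embargo): Country A can switch to Free (10 → 11). Not NE.
(Medium, High, High): Country C can switch to Embargo (0 → 4). Not NE.
(Medium, High, Embargo): Country B can switch to Medium (2 → 3). Not NE.

(Free, Medium, Embargo) and (Low, Medium, High)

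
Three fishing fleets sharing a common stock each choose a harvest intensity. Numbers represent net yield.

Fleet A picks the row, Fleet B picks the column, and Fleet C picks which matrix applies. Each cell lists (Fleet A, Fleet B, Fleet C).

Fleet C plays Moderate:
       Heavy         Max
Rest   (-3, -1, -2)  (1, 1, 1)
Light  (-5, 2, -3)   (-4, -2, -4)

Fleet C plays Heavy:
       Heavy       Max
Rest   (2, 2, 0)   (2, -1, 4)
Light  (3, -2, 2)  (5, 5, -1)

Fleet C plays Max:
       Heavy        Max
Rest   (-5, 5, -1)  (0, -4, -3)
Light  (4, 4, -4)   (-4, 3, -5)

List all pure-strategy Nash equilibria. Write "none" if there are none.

Pure NE: (Light, Max, Heavy)

(Rest, Heavy, Moderate): Fleet B can switch to Max (-1 → 1). Not NE.
(Rest, Heavy, Heavy): Fleet A can switch to Light (2 → 3). Not NE.
(Rest, Heavy, Max): Fleet A can switch to Light (-5 → 4). Not NE.
(Rest, Max, Moderate): Fleet C can switch to Heavy (1 → 4). Not NE.
(Rest, Max, Heavy): Fleet A can switch to Light (2 → 5). Not NE.
(Rest, Max, Max): Fleet B can switch to Heavy (-4 → 5). Not NE.
(Light, Max, Heavy): Fleet A gets 5, best alternative 2; Fleet B gets 5, best alternative -2; Fleet C gets -1, best alternative -4. No profitable deviation — NE.
(The remaining 5 profiles each have a profitable deviation by the same check.)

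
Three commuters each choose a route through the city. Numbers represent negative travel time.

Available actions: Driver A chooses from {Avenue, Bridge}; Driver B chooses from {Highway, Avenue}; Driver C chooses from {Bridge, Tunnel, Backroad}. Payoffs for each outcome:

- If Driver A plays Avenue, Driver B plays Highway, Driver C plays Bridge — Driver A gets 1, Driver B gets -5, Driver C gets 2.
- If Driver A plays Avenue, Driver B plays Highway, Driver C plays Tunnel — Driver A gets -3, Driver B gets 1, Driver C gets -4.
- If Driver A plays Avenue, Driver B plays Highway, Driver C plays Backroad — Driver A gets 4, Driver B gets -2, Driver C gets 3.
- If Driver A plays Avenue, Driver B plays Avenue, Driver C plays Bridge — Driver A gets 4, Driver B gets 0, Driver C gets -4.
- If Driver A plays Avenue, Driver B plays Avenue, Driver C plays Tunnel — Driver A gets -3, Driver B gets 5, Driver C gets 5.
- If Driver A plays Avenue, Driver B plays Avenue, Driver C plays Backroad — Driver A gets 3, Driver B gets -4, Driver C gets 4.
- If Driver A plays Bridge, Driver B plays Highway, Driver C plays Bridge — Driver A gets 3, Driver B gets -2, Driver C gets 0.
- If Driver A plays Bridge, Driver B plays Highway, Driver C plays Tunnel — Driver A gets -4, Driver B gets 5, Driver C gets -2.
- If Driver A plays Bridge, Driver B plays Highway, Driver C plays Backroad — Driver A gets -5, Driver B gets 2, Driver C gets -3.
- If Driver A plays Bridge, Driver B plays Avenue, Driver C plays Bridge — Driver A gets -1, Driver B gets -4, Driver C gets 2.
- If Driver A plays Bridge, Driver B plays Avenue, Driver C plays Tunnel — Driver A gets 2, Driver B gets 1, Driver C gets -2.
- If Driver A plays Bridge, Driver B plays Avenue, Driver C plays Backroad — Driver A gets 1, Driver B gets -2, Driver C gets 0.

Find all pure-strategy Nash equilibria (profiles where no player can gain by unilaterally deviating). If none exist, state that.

(Avenue, Highway, Bridge): Driver A can switch to Bridge (1 → 3). Not NE.
(Avenue, Highway, Tunnel): Driver B can switch to Avenue (1 → 5). Not NE.
(Avenue, Highway, Backroad): Driver A gets 4, best alternative -5; Driver B gets -2, best alternative -4; Driver C gets 3, best alternative 2. No profitable deviation — NE.
(Avenue, Avenue, Bridge): Driver C can switch to Tunnel (-4 → 5). Not NE.
(Avenue, Avenue, Tunnel): Driver A can switch to Bridge (-3 → 2). Not NE.
(Avenue, Avenue, Backroad): Driver B can switch to Highway (-4 → -2). Not NE.
(Bridge, Highway, Bridge): Driver A gets 3, best alternative 1; Driver B gets -2, best alternative -4; Driver C gets 0, best alternative -2. No profitable deviation — NE.
(Bridge, Highway, Tunnel): Driver A can switch to Avenue (-4 → -3). Not NE.
(Bridge, Highway, Backroad): Driver A can switch to Avenue (-5 → 4). Not NE.
(Bridge, Avenue, Bridge): Driver A can switch to Avenue (-1 → 4). Not NE.
(Bridge, Avenue, Tunnel): Driver B can switch to Highway (1 → 5). Not NE.
(Bridge, Avenue, Backroad): Driver A can switch to Avenue (1 → 3). Not NE.

The pure Nash equilibria are (Avenue, Highway, Backroad) and (Bridge, Highway, Bridge).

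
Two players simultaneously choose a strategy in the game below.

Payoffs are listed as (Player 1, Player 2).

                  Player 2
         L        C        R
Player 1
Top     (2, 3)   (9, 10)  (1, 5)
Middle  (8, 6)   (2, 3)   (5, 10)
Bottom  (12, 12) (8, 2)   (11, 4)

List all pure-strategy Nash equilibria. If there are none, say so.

(Top, C), (Bottom, L)

Player 1 against L: payoffs 2, 8, 12 → best response Bottom.
Player 1 against C: payoffs 9, 2, 8 → best response Top.
Player 1 against R: payoffs 1, 5, 11 → best response Bottom.
Player 2 against Top: payoffs 3, 10, 5 → best response C.
Player 2 against Middle: payoffs 6, 3, 10 → best response R.
Player 2 against Bottom: payoffs 12, 2, 4 → best response L.
Mutual best responses: (Top, C); (Bottom, L).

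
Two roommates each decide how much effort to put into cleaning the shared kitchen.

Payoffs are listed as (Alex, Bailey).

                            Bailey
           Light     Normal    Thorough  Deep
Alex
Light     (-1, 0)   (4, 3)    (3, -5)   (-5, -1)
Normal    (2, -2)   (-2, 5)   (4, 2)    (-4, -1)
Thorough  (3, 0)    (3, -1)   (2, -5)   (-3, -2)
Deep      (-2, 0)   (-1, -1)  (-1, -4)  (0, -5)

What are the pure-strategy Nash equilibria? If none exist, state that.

Mark each player's best response to every combination of opponents' strategies; a profile where every player is best-responding is a pure Nash equilibrium.
Alex against Light: payoffs -1, 2, 3, -2 → best response Thorough.
Alex against Normal: payoffs 4, -2, 3, -1 → best response Light.
Alex against Thorough: payoffs 3, 4, 2, -1 → best response Normal.
Alex against Deep: payoffs -5, -4, -3, 0 → best response Deep.
Bailey against Light: payoffs 0, 3, -5, -1 → best response Normal.
Bailey against Normal: payoffs -2, 5, 2, -1 → best response Normal.
Bailey against Thorough: payoffs 0, -1, -5, -2 → best response Light.
Bailey against Deep: payoffs 0, -1, -4, -5 → best response Light.
Mutual best responses: (Light, Normal); (Thorough, Light).

The pure Nash equilibria are (Light, Normal) and (Thorough, Light).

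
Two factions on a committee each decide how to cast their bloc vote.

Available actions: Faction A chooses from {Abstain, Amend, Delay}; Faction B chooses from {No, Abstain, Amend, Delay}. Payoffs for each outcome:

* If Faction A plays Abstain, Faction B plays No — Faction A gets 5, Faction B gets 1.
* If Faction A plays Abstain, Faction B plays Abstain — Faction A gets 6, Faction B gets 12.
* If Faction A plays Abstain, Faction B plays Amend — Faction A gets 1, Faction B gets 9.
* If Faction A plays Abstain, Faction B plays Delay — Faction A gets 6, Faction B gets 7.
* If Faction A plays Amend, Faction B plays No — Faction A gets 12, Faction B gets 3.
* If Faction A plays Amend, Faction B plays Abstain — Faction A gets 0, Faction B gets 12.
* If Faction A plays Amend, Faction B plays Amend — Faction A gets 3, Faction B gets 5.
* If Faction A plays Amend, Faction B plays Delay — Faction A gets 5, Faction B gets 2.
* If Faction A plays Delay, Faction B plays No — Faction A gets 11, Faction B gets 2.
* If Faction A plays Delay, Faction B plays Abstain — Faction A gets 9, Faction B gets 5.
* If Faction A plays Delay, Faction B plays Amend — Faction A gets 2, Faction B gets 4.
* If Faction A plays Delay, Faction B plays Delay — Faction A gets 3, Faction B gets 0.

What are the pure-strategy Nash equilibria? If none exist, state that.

Pure NE: (Delay, Abstain)

For each player, find the best response to each opponent profile; mutual best responses are the pure NE.
Faction A against No: payoffs 5, 12, 11 → best response Amend.
Faction A against Abstain: payoffs 6, 0, 9 → best response Delay.
Faction A against Amend: payoffs 1, 3, 2 → best response Amend.
Faction A against Delay: payoffs 6, 5, 3 → best response Abstain.
Faction B against Abstain: payoffs 1, 12, 9, 7 → best response Abstain.
Faction B against Amend: payoffs 3, 12, 5, 2 → best response Abstain.
Faction B against Delay: payoffs 2, 5, 4, 0 → best response Abstain.
Mutual best responses: (Delay, Abstain).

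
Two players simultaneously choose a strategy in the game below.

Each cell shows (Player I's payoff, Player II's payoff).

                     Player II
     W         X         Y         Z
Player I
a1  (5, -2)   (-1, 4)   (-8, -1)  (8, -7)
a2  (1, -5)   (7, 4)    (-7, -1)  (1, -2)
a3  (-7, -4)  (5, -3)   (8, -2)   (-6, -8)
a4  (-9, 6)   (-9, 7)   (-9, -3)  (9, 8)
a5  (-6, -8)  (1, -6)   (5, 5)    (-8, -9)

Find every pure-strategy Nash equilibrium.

Check each profile: it is a Nash equilibrium iff no player can strictly gain by switching unilaterally.
(a1, W): Player II can switch to X (-2 → 4). Not NE.
(a1, X): Player I can switch to a2 (-1 → 7). Not NE.
(a1, Y): Player I can switch to a2 (-8 → -7). Not NE.
(a1, Z): Player I can switch to a4 (8 → 9). Not NE.
(a2, W): Player I can switch to a1 (1 → 5). Not NE.
(a2, X): Player I gets 7, best alternative 5; Player II gets 4, best alternative -1. No profitable deviation — NE.
(a2, Y): Player I can switch to a3 (-7 → 8). Not NE.
(a2, Z): Player I can switch to a1 (1 → 8). Not NE.
(a3, W): Player I can switch to a1 (-7 → 5). Not NE.
(a3, X): Player I can switch to a2 (5 → 7). Not NE.
(a3, Y): Player I gets 8, best alternative 5; Player II gets -2, best alternative -3. No profitable deviation — NE.
(a3, Z): Player I can switch to a1 (-6 → 8). Not NE.
(a4, Z): Player I gets 9, best alternative 8; Player II gets 8, best alternative 7. No profitable deviation — NE.
(The remaining 7 profiles each have a profitable deviation by the same check.)

(a2, X), (a3, Y), (a4, Z)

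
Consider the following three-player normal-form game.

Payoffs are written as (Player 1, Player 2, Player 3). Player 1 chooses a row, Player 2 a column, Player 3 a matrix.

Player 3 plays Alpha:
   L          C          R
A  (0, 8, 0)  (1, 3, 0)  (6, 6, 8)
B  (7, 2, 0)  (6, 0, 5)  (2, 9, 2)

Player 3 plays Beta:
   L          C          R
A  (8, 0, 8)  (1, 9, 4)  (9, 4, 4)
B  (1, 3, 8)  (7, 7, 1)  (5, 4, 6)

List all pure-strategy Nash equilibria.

Player 1 against (L, Alpha): payoffs 0, 7 → best response B.
Player 1 against (L, Beta): payoffs 8, 1 → best response A.
Player 1 against (C, Alpha): payoffs 1, 6 → best response B.
Player 1 against (C, Beta): payoffs 1, 7 → best response B.
Player 1 against (R, Alpha): payoffs 6, 2 → best response A.
Player 1 against (R, Beta): payoffs 9, 5 → best response A.
Player 2 against (A, Alpha): payoffs 8, 3, 6 → best response L.
Player 2 against (A, Beta): payoffs 0, 9, 4 → best response C.
Player 2 against (B, Alpha): payoffs 2, 0, 9 → best response R.
Player 2 against (B, Beta): payoffs 3, 7, 4 → best response C.
Player 3 against (A, L): payoffs 0, 8 → best response Beta.
Player 3 against (A, C): payoffs 0, 4 → best response Beta.
Player 3 against (A, R): payoffs 8, 4 → best response Alpha.
Player 3 against (B, L): payoffs 0, 8 → best response Beta.
Player 3 against (B, C): payoffs 5, 1 → best response Alpha.
Player 3 against (B, R): payoffs 2, 6 → best response Beta.
No profile is a mutual best response for all players.

This game has no pure Nash equilibrium.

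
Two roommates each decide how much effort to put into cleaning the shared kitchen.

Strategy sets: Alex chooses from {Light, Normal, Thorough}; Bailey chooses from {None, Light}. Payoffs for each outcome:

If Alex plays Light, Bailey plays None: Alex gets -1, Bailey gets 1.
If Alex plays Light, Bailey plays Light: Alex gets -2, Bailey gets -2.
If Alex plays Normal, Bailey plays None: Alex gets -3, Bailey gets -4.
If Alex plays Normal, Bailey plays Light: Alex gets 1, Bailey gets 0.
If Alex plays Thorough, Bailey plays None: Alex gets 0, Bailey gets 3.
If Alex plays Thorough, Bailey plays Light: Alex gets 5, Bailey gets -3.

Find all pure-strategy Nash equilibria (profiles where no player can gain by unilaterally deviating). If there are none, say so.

The unique pure-strategy Nash equilibrium is (Thorough, None).

(Light, None): Alex can switch to Thorough (-1 → 0). Not NE.
(Light, Light): Alex can switch to Normal (-2 → 1). Not NE.
(Normal, None): Alex can switch to Light (-3 → -1). Not NE.
(Normal, Light): Alex can switch to Thorough (1 → 5). Not NE.
(Thorough, None): Alex gets 0, best alternative -1; Bailey gets 3, best alternative -3. No profitable deviation — NE.
(Thorough, Light): Bailey can switch to None (-3 → 3). Not NE.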